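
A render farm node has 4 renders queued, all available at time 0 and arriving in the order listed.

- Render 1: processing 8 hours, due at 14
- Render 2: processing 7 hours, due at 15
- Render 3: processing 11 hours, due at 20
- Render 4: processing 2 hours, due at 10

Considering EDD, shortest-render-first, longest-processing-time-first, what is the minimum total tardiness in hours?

10

EDD (increasing due date): Render 4 Render 1 Render 2 Render 3.
Render 4: 0→2, due 10, tardiness 0
Render 1: 2→10, due 14, tardiness 0
Render 2: 10→17, due 15, tardiness 2
Render 3: 17→28, due 20, tardiness 8
Sum = 0+0+2+8 = 10.
SPT (increasing processing time): Render 4 Render 2 Render 1 Render 3.
Render 4: 0→2, due 10, tardiness 0
Render 2: 2→9, due 15, tardiness 0
Render 1: 9→17, due 14, tardiness 3
Render 3: 17→28, due 20, tardiness 8
Sum = 0+0+3+8 = 11.
LPT (decreasing processing time): Render 3 Render 1 Render 2 Render 4.
Render 3: 0→11, due 20, tardiness 0
Render 1: 11→19, due 14, tardiness 5
Render 2: 19→26, due 15, tardiness 11
Render 4: 26→28, due 10, tardiness 18
Sum = 0+5+11+18 = 34.
EDD 10, SPT 11, LPT 34 → minimum 10.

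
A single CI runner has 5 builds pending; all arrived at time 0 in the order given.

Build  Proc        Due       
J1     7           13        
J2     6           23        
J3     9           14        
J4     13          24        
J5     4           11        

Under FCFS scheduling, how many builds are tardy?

FIFO (arrival order): J1 J2 J3 J4 J5.
J1: 0→7, due 13, tardiness 0
J2: 7→13, due 23, tardiness 0
J3: 13→22, due 14, tardiness 8
J4: 22→35, due 24, tardiness 11
J5: 35→39, due 11, tardiness 28
Late builds: 3.

3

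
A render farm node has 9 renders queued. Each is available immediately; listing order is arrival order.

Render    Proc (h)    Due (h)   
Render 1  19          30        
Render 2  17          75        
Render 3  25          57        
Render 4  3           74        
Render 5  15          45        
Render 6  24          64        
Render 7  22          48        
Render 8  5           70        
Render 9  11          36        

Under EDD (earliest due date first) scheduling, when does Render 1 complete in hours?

EDD (increasing due date): Render 1 Render 9 Render 5 Render 7 Render 3 Render 6 Render 8 Render 4 Render 2.
Render 1: 0→19

19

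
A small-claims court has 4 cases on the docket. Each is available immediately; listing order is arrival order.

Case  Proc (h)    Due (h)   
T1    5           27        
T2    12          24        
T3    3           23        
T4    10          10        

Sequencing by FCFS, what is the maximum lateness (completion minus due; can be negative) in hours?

20

FIFO (arrival order): T1 T2 T3 T4.
T1: 0→5, due 27, lateness -22
T2: 5→17, due 24, lateness -7
T3: 17→20, due 23, lateness -3
T4: 20→30, due 10, lateness 20
Maximum = 20.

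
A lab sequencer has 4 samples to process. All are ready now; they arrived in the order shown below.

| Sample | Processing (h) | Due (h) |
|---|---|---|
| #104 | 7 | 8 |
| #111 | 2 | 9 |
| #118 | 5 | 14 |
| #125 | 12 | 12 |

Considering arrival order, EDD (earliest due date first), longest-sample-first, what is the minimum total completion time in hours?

56

FIFO (arrival order): #104 #111 #118 #125.
#104: 0→7
#111: 7→9
#118: 9→14
#125: 14→26
Sum = 7+9+14+26 = 56.
EDD (increasing due date): #104 #111 #125 #118.
#104: 0→7
#111: 7→9
#125: 9→21
#118: 21→26
Sum = 7+9+21+26 = 63.
LPT (decreasing processing time): #125 #104 #118 #111.
#125: 0→12
#104: 12→19
#118: 19→24
#111: 24→26
Sum = 12+19+24+26 = 81.
FIFO 56, EDD 63, LPT 81 → minimum 56.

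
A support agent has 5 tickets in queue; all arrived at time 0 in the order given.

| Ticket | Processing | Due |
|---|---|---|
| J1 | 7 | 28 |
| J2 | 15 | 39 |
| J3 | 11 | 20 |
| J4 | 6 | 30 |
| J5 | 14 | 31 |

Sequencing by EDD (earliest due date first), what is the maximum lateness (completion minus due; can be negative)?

EDD (increasing due date): J3 J1 J4 J5 J2.
J3: 0→11, due 20, lateness -9
J1: 11→18, due 28, lateness -10
J4: 18→24, due 30, lateness -6
J5: 24→38, due 31, lateness 7
J2: 38→53, due 39, lateness 14
Maximum = 14.

14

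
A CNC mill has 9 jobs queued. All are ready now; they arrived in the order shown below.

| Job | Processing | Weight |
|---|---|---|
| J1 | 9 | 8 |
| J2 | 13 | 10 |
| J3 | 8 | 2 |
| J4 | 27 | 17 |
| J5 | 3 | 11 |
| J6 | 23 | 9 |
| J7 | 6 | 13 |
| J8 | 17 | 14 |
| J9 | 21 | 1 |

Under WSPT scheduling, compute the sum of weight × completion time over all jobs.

WSPT (decreasing weight/processing-time ratio): J5 J7 J1 J8 J2 J4 J6 J3 J9.
J5: finishes 3, weight 11, w·C = 33
J7: finishes 9, weight 13, w·C = 117
J1: finishes 18, weight 8, w·C = 144
J8: finishes 35, weight 14, w·C = 490
J2: finishes 48, weight 10, w·C = 480
J4: finishes 75, weight 17, w·C = 1275
J6: finishes 98, weight 9, w·C = 882
J3: finishes 106, weight 2, w·C = 212
J9: finishes 127, weight 1, w·C = 127
Sum = 33+117+144+490+480+1275+882+212+127 = 3760.

3760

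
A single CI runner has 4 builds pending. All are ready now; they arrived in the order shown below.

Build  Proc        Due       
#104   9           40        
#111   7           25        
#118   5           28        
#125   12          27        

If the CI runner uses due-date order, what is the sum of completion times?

83

EDD (increasing due date): #111 #125 #118 #104.
#111: 0→7
#125: 7→19
#118: 19→24
#104: 24→33
Sum = 7+19+24+33 = 83.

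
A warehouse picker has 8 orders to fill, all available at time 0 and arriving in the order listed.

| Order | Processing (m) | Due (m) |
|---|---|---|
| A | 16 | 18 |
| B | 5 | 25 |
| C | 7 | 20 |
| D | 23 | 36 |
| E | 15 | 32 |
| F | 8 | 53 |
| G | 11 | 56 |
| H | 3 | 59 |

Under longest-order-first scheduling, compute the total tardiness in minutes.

LPT (decreasing processing time): D A E G F C B H.
D: 0→23, due 36, tardiness 0
A: 23→39, due 18, tardiness 21
E: 39→54, due 32, tardiness 22
G: 54→65, due 56, tardiness 9
F: 65→73, due 53, tardiness 20
C: 73→80, due 20, tardiness 60
B: 80→85, due 25, tardiness 60
H: 85→88, due 59, tardiness 29
Sum = 0+21+22+9+20+60+60+29 = 221.

221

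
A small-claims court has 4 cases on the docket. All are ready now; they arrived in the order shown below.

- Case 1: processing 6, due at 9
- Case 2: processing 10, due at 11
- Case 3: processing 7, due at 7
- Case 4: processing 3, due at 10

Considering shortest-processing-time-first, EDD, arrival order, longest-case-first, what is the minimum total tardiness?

SPT (increasing processing time): Case 4 Case 1 Case 3 Case 2.
Case 4: 0→3, due 10, tardiness 0
Case 1: 3→9, due 9, tardiness 0
Case 3: 9→16, due 7, tardiness 9
Case 2: 16→26, due 11, tardiness 15
Sum = 0+0+9+15 = 24.
EDD (increasing due date): Case 3 Case 1 Case 4 Case 2.
Case 3: 0→7, due 7, tardiness 0
Case 1: 7→13, due 9, tardiness 4
Case 4: 13→16, due 10, tardiness 6
Case 2: 16→26, due 11, tardiness 15
Sum = 0+4+6+15 = 25.
FIFO (arrival order): Case 1 Case 2 Case 3 Case 4.
Case 1: 0→6, due 9, tardiness 0
Case 2: 6→16, due 11, tardiness 5
Case 3: 16→23, due 7, tardiness 16
Case 4: 23→26, due 10, tardiness 16
Sum = 0+5+16+16 = 37.
LPT (decreasing processing time): Case 2 Case 3 Case 1 Case 4.
Case 2: 0→10, due 11, tardiness 0
Case 3: 10→17, due 7, tardiness 10
Case 1: 17→23, due 9, tardiness 14
Case 4: 23→26, due 10, tardiness 16
Sum = 0+10+14+16 = 40.
SPT 24, EDD 25, FIFO 37, LPT 40 → minimum 24.

24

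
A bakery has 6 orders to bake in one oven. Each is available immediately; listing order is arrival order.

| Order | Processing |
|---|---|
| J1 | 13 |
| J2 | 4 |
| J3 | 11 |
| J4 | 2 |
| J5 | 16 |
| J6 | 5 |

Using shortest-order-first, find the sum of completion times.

127

SPT (increasing processing time): J4 J2 J6 J3 J1 J5.
J4: 0→2
J2: 2→6
J6: 6→11
J3: 11→22
J1: 22→35
J5: 35→51
Sum = 2+6+11+22+35+51 = 127.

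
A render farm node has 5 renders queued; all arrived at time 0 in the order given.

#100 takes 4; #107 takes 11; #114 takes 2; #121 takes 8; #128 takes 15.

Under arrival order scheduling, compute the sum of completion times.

101

FIFO (arrival order): #100 #107 #114 #121 #128.
#100: 0→4
#107: 4→15
#114: 15→17
#121: 17→25
#128: 25→40
Sum = 4+15+17+25+40 = 101.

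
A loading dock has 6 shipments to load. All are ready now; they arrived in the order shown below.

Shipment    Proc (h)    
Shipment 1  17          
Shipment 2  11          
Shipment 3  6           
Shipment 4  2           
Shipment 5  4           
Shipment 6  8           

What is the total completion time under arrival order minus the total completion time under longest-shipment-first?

-14

FIFO (arrival order): Shipment 1 Shipment 2 Shipment 3 Shipment 4 Shipment 5 Shipment 6.
Shipment 1: 0→17
Shipment 2: 17→28
Shipment 3: 28→34
Shipment 4: 34→36
Shipment 5: 36→40
Shipment 6: 40→48
Sum = 17+28+34+36+40+48 = 203.
LPT (decreasing processing time): Shipment 1 Shipment 2 Shipment 6 Shipment 3 Shipment 5 Shipment 4.
Shipment 1: 0→17
Shipment 2: 17→28
Shipment 6: 28→36
Shipment 3: 36→42
Shipment 5: 42→46
Shipment 4: 46→48
Sum = 17+28+36+42+46+48 = 217.
Difference = 203 − 217 = -14.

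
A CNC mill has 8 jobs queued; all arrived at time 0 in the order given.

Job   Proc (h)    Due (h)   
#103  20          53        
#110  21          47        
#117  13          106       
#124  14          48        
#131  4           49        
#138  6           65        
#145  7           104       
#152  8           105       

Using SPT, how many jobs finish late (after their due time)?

3

SPT (increasing processing time): #131 #138 #145 #152 #117 #124 #103 #110.
#131: 0→4, due 49, tardiness 0
#138: 4→10, due 65, tardiness 0
#145: 10→17, due 104, tardiness 0
#152: 17→25, due 105, tardiness 0
#117: 25→38, due 106, tardiness 0
#124: 38→52, due 48, tardiness 4
#103: 52→72, due 53, tardiness 19
#110: 72→93, due 47, tardiness 46
Late jobs: 3.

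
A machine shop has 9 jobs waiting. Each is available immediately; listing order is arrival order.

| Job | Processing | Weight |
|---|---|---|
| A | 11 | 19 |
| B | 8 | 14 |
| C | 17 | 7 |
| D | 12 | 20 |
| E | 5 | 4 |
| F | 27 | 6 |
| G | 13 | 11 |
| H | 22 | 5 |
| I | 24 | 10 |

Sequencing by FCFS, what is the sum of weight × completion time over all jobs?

FIFO (arrival order): A B C D E F G H I.
A: finishes 11, weight 19, w·C = 209
B: finishes 19, weight 14, w·C = 266
C: finishes 36, weight 7, w·C = 252
D: finishes 48, weight 20, w·C = 960
E: finishes 53, weight 4, w·C = 212
F: finishes 80, weight 6, w·C = 480
G: finishes 93, weight 11, w·C = 1023
H: finishes 115, weight 5, w·C = 575
I: finishes 139, weight 10, w·C = 1390
Sum = 209+266+252+960+212+480+1023+575+1390 = 5367.

5367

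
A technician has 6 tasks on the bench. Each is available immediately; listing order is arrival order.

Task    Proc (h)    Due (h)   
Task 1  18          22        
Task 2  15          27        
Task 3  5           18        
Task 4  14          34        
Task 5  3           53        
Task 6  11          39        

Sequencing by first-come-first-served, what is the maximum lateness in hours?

27

FIFO (arrival order): Task 1 Task 2 Task 3 Task 4 Task 5 Task 6.
Task 1: 0→18, due 22, lateness -4
Task 2: 18→33, due 27, lateness 6
Task 3: 33→38, due 18, lateness 20
Task 4: 38→52, due 34, lateness 18
Task 5: 52→55, due 53, lateness 2
Task 6: 55→66, due 39, lateness 27
Maximum = 27.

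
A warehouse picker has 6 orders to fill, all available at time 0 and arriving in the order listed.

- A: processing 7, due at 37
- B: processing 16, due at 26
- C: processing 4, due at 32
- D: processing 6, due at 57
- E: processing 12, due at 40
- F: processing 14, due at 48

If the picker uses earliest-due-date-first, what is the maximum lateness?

EDD (increasing due date): B C A E F D.
B: 0→16, due 26, lateness -10
C: 16→20, due 32, lateness -12
A: 20→27, due 37, lateness -10
E: 27→39, due 40, lateness -1
F: 39→53, due 48, lateness 5
D: 53→59, due 57, lateness 2
Maximum = 5.

5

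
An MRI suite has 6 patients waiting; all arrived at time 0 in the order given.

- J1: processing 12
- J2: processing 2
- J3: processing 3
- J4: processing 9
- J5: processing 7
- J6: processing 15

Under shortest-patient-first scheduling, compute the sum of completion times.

121

SPT (increasing processing time): J2 J3 J5 J4 J1 J6.
J2: 0→2
J3: 2→5
J5: 5→12
J4: 12→21
J1: 21→33
J6: 33→48
Sum = 2+5+12+21+33+48 = 121.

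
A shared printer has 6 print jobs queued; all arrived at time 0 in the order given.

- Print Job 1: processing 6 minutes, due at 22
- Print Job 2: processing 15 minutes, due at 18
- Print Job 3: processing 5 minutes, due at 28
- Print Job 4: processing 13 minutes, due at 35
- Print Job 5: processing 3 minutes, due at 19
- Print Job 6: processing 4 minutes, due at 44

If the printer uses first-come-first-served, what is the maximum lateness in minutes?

23

FIFO (arrival order): Print Job 1 Print Job 2 Print Job 3 Print Job 4 Print Job 5 Print Job 6.
Print Job 1: 0→6, due 22, lateness -16
Print Job 2: 6→21, due 18, lateness 3
Print Job 3: 21→26, due 28, lateness -2
Print Job 4: 26→39, due 35, lateness 4
Print Job 5: 39→42, due 19, lateness 23
Print Job 6: 42→46, due 44, lateness 2
Maximum = 23.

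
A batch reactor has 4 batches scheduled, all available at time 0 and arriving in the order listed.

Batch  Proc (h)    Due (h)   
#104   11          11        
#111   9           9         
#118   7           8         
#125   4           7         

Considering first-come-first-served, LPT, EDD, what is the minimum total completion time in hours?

66

FIFO (arrival order): #104 #111 #118 #125.
#104: 0→11
#111: 11→20
#118: 20→27
#125: 27→31
Sum = 11+20+27+31 = 89.
LPT (decreasing processing time): #104 #111 #118 #125.
#104: 0→11
#111: 11→20
#118: 20→27
#125: 27→31
Sum = 11+20+27+31 = 89.
EDD (increasing due date): #125 #118 #111 #104.
#125: 0→4
#118: 4→11
#111: 11→20
#104: 20→31
Sum = 4+11+20+31 = 66.
FIFO 89, LPT 89, EDD 66 → minimum 66.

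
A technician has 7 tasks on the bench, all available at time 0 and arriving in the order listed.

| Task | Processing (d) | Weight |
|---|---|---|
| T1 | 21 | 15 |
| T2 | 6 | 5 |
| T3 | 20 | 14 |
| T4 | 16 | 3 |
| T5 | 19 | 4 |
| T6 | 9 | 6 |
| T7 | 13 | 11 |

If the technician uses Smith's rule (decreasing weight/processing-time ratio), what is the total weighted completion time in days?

WSPT (decreasing weight/processing-time ratio): T7 T2 T1 T3 T6 T5 T4.
T7: finishes 13, weight 11, w·C = 143
T2: finishes 19, weight 5, w·C = 95
T1: finishes 40, weight 15, w·C = 600
T3: finishes 60, weight 14, w·C = 840
T6: finishes 69, weight 6, w·C = 414
T5: finishes 88, weight 4, w·C = 352
T4: finishes 104, weight 3, w·C = 312
Sum = 143+95+600+840+414+352+312 = 2756.

2756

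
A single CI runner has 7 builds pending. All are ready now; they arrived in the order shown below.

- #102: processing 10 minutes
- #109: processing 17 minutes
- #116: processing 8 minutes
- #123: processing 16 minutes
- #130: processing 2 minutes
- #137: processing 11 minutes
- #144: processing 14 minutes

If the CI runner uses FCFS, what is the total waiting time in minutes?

240

FIFO (arrival order): #102 #109 #116 #123 #130 #137 #144.
#102: waits 0, runs 0→10
#109: waits 10, runs 10→27
#116: waits 27, runs 27→35
#123: waits 35, runs 35→51
#130: waits 51, runs 51→53
#137: waits 53, runs 53→64
#144: waits 64, runs 64→78
Sum = 0+10+27+35+51+53+64 = 240.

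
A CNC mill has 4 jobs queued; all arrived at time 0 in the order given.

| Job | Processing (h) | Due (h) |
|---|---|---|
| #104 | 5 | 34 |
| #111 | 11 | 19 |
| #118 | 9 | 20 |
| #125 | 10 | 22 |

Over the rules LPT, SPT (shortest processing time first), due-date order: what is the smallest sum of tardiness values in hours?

LPT (decreasing processing time): #111 #125 #118 #104.
#111: 0→11, due 19, tardiness 0
#125: 11→21, due 22, tardiness 0
#118: 21→30, due 20, tardiness 10
#104: 30→35, due 34, tardiness 1
Sum = 0+0+10+1 = 11.
SPT (increasing processing time): #104 #118 #125 #111.
#104: 0→5, due 34, tardiness 0
#118: 5→14, due 20, tardiness 0
#125: 14→24, due 22, tardiness 2
#111: 24→35, due 19, tardiness 16
Sum = 0+0+2+16 = 18.
EDD (increasing due date): #111 #118 #125 #104.
#111: 0→11, due 19, tardiness 0
#118: 11→20, due 20, tardiness 0
#125: 20→30, due 22, tardiness 8
#104: 30→35, due 34, tardiness 1
Sum = 0+0+8+1 = 9.
LPT 11, SPT 18, EDD 9 → minimum 9.

9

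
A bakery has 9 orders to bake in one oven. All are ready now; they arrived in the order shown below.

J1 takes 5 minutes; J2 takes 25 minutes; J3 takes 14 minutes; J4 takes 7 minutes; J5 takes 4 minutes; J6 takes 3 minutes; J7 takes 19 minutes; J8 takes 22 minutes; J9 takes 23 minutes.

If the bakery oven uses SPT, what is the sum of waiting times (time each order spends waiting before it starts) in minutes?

297

SPT (increasing processing time): J6 J5 J1 J4 J3 J7 J8 J9 J2.
J6: waits 0, runs 0→3
J5: waits 3, runs 3→7
J1: waits 7, runs 7→12
J4: waits 12, runs 12→19
J3: waits 19, runs 19→33
J7: waits 33, runs 33→52
J8: waits 52, runs 52→74
J9: waits 74, runs 74→97
J2: waits 97, runs 97→122
Sum = 0+3+7+12+19+33+52+74+97 = 297.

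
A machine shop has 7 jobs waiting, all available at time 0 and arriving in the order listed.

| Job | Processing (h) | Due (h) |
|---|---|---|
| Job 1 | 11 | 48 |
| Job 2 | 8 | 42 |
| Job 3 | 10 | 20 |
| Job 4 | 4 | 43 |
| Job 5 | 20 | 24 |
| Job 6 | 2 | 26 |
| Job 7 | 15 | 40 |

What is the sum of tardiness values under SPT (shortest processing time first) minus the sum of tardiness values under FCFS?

SPT (increasing processing time): Job 6 Job 4 Job 2 Job 3 Job 1 Job 7 Job 5.
Job 6: 0→2, due 26, tardiness 0
Job 4: 2→6, due 43, tardiness 0
Job 2: 6→14, due 42, tardiness 0
Job 3: 14→24, due 20, tardiness 4
Job 1: 24→35, due 48, tardiness 0
Job 7: 35→50, due 40, tardiness 10
Job 5: 50→70, due 24, tardiness 46
Sum = 0+0+0+4+0+10+46 = 60.
FIFO (arrival order): Job 1 Job 2 Job 3 Job 4 Job 5 Job 6 Job 7.
Job 1: 0→11, due 48, tardiness 0
Job 2: 11→19, due 42, tardiness 0
Job 3: 19→29, due 20, tardiness 9
Job 4: 29→33, due 43, tardiness 0
Job 5: 33→53, due 24, tardiness 29
Job 6: 53→55, due 26, tardiness 29
Job 7: 55→70, due 40, tardiness 30
Sum = 0+0+9+0+29+29+30 = 97.
Difference = 60 − 97 = -37.

-37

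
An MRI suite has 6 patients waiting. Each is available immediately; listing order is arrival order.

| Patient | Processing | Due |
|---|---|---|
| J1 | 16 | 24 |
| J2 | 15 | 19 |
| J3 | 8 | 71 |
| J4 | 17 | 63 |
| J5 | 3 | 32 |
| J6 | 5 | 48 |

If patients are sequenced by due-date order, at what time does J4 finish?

56

EDD (increasing due date): J2 J1 J5 J6 J4 J3.
J2: 0→15
J1: 15→31
J5: 31→34
J6: 34→39
J4: 39→56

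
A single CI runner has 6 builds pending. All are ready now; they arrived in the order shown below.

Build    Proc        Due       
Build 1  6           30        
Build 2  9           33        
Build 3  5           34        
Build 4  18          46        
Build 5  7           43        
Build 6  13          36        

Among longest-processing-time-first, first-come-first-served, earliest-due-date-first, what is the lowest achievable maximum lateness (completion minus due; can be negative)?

12

LPT (decreasing processing time): Build 4 Build 6 Build 2 Build 5 Build 1 Build 3.
Build 4: 0→18, due 46, lateness -28
Build 6: 18→31, due 36, lateness -5
Build 2: 31→40, due 33, lateness 7
Build 5: 40→47, due 43, lateness 4
Build 1: 47→53, due 30, lateness 23
Build 3: 53→58, due 34, lateness 24
Maximum = 24.
FIFO (arrival order): Build 1 Build 2 Build 3 Build 4 Build 5 Build 6.
Build 1: 0→6, due 30, lateness -24
Build 2: 6→15, due 33, lateness -18
Build 3: 15→20, due 34, lateness -14
Build 4: 20→38, due 46, lateness -8
Build 5: 38→45, due 43, lateness 2
Build 6: 45→58, due 36, lateness 22
Maximum = 22.
EDD (increasing due date): Build 1 Build 2 Build 3 Build 6 Build 5 Build 4.
Build 1: 0→6, due 30, lateness -24
Build 2: 6→15, due 33, lateness -18
Build 3: 15→20, due 34, lateness -14
Build 6: 20→33, due 36, lateness -3
Build 5: 33→40, due 43, lateness -3
Build 4: 40→58, due 46, lateness 12
Maximum = 12.
LPT 24, FIFO 22, EDD 12 → minimum 12.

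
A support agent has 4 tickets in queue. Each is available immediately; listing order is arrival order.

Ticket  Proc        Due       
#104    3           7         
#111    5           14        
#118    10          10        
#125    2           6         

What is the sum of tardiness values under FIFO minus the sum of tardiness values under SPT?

12

FIFO (arrival order): #104 #111 #118 #125.
#104: 0→3, due 7, tardiness 0
#111: 3→8, due 14, tardiness 0
#118: 8→18, due 10, tardiness 8
#125: 18→20, due 6, tardiness 14
Sum = 0+0+8+14 = 22.
SPT (increasing processing time): #125 #104 #111 #118.
#125: 0→2, due 6, tardiness 0
#104: 2→5, due 7, tardiness 0
#111: 5→10, due 14, tardiness 0
#118: 10→20, due 10, tardiness 10
Sum = 0+0+0+10 = 10.
Difference = 22 − 10 = 12.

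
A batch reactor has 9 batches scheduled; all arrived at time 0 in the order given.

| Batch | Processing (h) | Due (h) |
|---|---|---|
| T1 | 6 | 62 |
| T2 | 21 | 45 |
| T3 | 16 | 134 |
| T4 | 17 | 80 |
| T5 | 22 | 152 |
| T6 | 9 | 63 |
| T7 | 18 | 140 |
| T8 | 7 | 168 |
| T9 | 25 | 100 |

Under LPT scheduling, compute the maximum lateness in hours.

79

LPT (decreasing processing time): T9 T5 T2 T7 T4 T3 T6 T8 T1.
T9: 0→25, due 100, lateness -75
T5: 25→47, due 152, lateness -105
T2: 47→68, due 45, lateness 23
T7: 68→86, due 140, lateness -54
T4: 86→103, due 80, lateness 23
T3: 103→119, due 134, lateness -15
T6: 119→128, due 63, lateness 65
T8: 128→135, due 168, lateness -33
T1: 135→141, due 62, lateness 79
Maximum = 79.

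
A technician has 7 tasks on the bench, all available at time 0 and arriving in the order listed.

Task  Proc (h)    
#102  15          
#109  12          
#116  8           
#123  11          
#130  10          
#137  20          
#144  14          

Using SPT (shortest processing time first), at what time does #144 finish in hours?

55

SPT (increasing processing time): #116 #130 #123 #109 #144 #102 #137.
#116: 0→8
#130: 8→18
#123: 18→29
#109: 29→41
#144: 41→55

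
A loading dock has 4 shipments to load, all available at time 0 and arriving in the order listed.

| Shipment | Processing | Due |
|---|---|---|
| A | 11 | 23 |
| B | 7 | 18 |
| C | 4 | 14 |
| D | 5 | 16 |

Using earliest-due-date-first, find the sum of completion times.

EDD (increasing due date): C D B A.
C: 0→4
D: 4→9
B: 9→16
A: 16→27
Sum = 4+9+16+27 = 56.

56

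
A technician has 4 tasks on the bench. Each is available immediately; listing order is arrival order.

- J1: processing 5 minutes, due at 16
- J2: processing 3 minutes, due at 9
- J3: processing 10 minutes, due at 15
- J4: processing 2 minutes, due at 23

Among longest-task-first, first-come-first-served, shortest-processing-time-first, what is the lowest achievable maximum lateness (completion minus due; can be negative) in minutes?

3

LPT (decreasing processing time): J3 J1 J2 J4.
J3: 0→10, due 15, lateness -5
J1: 10→15, due 16, lateness -1
J2: 15→18, due 9, lateness 9
J4: 18→20, due 23, lateness -3
Maximum = 9.
FIFO (arrival order): J1 J2 J3 J4.
J1: 0→5, due 16, lateness -11
J2: 5→8, due 9, lateness -1
J3: 8→18, due 15, lateness 3
J4: 18→20, due 23, lateness -3
Maximum = 3.
SPT (increasing processing time): J4 J2 J1 J3.
J4: 0→2, due 23, lateness -21
J2: 2→5, due 9, lateness -4
J1: 5→10, due 16, lateness -6
J3: 10→20, due 15, lateness 5
Maximum = 5.
LPT 9, FIFO 3, SPT 5 → minimum 3.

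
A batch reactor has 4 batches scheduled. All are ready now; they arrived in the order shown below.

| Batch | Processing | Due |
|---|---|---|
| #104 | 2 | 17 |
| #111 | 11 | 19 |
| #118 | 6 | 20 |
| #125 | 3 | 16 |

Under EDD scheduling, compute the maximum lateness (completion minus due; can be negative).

EDD (increasing due date): #125 #104 #111 #118.
#125: 0→3, due 16, lateness -13
#104: 3→5, due 17, lateness -12
#111: 5→16, due 19, lateness -3
#118: 16→22, due 20, lateness 2
Maximum = 2.

2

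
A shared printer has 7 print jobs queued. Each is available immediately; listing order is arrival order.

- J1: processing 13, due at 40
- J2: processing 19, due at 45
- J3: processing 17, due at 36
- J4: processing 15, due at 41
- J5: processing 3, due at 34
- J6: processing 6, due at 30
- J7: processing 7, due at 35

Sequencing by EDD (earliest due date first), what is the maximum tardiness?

EDD (increasing due date): J6 J5 J7 J3 J1 J4 J2.
J6: 0→6, due 30, tardiness 0
J5: 6→9, due 34, tardiness 0
J7: 9→16, due 35, tardiness 0
J3: 16→33, due 36, tardiness 0
J1: 33→46, due 40, tardiness 6
J4: 46→61, due 41, tardiness 20
J2: 61→80, due 45, tardiness 35
Maximum = 35.

35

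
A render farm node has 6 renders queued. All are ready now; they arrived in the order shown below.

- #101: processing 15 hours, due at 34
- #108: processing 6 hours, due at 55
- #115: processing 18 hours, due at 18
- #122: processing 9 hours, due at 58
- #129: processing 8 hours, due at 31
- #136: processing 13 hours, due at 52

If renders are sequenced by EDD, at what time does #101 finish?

EDD (increasing due date): #115 #129 #101 #136 #108 #122.
#115: 0→18
#129: 18→26
#101: 26→41

41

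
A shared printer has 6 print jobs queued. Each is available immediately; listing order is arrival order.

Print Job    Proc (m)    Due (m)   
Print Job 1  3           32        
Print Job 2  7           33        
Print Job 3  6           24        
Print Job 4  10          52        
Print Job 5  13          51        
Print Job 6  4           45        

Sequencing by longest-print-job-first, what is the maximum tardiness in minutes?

LPT (decreasing processing time): Print Job 5 Print Job 4 Print Job 2 Print Job 3 Print Job 6 Print Job 1.
Print Job 5: 0→13, due 51, tardiness 0
Print Job 4: 13→23, due 52, tardiness 0
Print Job 2: 23→30, due 33, tardiness 0
Print Job 3: 30→36, due 24, tardiness 12
Print Job 6: 36→40, due 45, tardiness 0
Print Job 1: 40→43, due 32, tardiness 11
Maximum = 12.

12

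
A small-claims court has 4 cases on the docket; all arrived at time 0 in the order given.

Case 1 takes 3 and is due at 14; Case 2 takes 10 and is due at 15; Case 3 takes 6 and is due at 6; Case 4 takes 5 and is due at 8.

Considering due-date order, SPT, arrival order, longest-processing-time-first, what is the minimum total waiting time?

EDD (increasing due date): Case 3 Case 4 Case 1 Case 2.
Case 3: waits 0, runs 0→6
Case 4: waits 6, runs 6→11
Case 1: waits 11, runs 11→14
Case 2: waits 14, runs 14→24
Sum = 0+6+11+14 = 31.
SPT (increasing processing time): Case 1 Case 4 Case 3 Case 2.
Case 1: waits 0, runs 0→3
Case 4: waits 3, runs 3→8
Case 3: waits 8, runs 8→14
Case 2: waits 14, runs 14→24
Sum = 0+3+8+14 = 25.
FIFO (arrival order): Case 1 Case 2 Case 3 Case 4.
Case 1: waits 0, runs 0→3
Case 2: waits 3, runs 3→13
Case 3: waits 13, runs 13→19
Case 4: waits 19, runs 19→24
Sum = 0+3+13+19 = 35.
LPT (decreasing processing time): Case 2 Case 3 Case 4 Case 1.
Case 2: waits 0, runs 0→10
Case 3: waits 10, runs 10→16
Case 4: waits 16, runs 16→21
Case 1: waits 21, runs 21→24
Sum = 0+10+16+21 = 47.
EDD 31, SPT 25, FIFO 35, LPT 47 → minimum 25.

25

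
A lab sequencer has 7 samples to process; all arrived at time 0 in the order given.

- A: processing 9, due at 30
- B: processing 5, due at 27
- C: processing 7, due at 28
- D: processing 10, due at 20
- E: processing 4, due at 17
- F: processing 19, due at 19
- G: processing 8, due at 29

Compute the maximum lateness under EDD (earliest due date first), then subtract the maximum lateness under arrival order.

EDD (increasing due date): E F D B C G A.
E: 0→4, due 17, lateness -13
F: 4→23, due 19, lateness 4
D: 23→33, due 20, lateness 13
B: 33→38, due 27, lateness 11
C: 38→45, due 28, lateness 17
G: 45→53, due 29, lateness 24
A: 53→62, due 30, lateness 32
Maximum = 32.
FIFO (arrival order): A B C D E F G.
A: 0→9, due 30, lateness -21
B: 9→14, due 27, lateness -13
C: 14→21, due 28, lateness -7
D: 21→31, due 20, lateness 11
E: 31→35, due 17, lateness 18
F: 35→54, due 19, lateness 35
G: 54→62, due 29, lateness 33
Maximum = 35.
Difference = 32 − 35 = -3.

-3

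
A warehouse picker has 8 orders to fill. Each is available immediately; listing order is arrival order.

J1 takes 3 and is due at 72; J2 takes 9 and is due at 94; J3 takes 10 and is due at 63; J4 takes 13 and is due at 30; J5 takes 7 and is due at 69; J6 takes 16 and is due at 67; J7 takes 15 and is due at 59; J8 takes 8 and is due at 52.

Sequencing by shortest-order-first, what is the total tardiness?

40

SPT (increasing processing time): J1 J5 J8 J2 J3 J4 J7 J6.
J1: 0→3, due 72, tardiness 0
J5: 3→10, due 69, tardiness 0
J8: 10→18, due 52, tardiness 0
J2: 18→27, due 94, tardiness 0
J3: 27→37, due 63, tardiness 0
J4: 37→50, due 30, tardiness 20
J7: 50→65, due 59, tardiness 6
J6: 65→81, due 67, tardiness 14
Sum = 0+0+0+0+0+20+6+14 = 40.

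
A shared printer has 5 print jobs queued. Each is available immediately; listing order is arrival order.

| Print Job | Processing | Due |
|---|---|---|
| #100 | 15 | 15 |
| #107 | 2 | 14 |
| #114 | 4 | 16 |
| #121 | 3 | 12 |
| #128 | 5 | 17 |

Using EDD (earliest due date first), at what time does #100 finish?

EDD (increasing due date): #121 #107 #100 #114 #128.
#121: 0→3
#107: 3→5
#100: 5→20

20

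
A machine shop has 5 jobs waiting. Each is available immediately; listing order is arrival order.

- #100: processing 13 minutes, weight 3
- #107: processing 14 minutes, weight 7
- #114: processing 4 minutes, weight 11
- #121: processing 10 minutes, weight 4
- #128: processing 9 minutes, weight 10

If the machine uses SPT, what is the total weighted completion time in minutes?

SPT (increasing processing time): #114 #128 #121 #100 #107.
#114: finishes 4, weight 11, w·C = 44
#128: finishes 13, weight 10, w·C = 130
#121: finishes 23, weight 4, w·C = 92
#100: finishes 36, weight 3, w·C = 108
#107: finishes 50, weight 7, w·C = 350
Sum = 44+130+92+108+350 = 724.

724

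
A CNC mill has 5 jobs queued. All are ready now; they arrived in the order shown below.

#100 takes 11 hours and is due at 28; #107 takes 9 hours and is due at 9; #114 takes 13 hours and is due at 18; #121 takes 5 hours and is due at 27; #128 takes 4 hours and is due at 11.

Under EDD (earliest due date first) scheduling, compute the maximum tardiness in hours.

14

EDD (increasing due date): #107 #128 #114 #121 #100.
#107: 0→9, due 9, tardiness 0
#128: 9→13, due 11, tardiness 2
#114: 13→26, due 18, tardiness 8
#121: 26→31, due 27, tardiness 4
#100: 31→42, due 28, tardiness 14
Maximum = 14.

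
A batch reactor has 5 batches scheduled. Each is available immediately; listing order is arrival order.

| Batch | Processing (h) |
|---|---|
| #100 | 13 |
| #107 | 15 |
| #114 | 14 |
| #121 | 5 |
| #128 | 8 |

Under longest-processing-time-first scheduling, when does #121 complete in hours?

55

LPT (decreasing processing time): #107 #114 #100 #128 #121.
#107: 0→15
#114: 15→29
#100: 29→42
#128: 42→50
#121: 50→55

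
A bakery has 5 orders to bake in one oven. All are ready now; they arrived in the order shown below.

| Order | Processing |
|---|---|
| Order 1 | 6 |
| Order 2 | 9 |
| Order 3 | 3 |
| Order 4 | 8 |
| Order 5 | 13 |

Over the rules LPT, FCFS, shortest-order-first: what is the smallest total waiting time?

LPT (decreasing processing time): Order 5 Order 2 Order 4 Order 1 Order 3.
Order 5: waits 0, runs 0→13
Order 2: waits 13, runs 13→22
Order 4: waits 22, runs 22→30
Order 1: waits 30, runs 30→36
Order 3: waits 36, runs 36→39
Sum = 0+13+22+30+36 = 101.
FIFO (arrival order): Order 1 Order 2 Order 3 Order 4 Order 5.
Order 1: waits 0, runs 0→6
Order 2: waits 6, runs 6→15
Order 3: waits 15, runs 15→18
Order 4: waits 18, runs 18→26
Order 5: waits 26, runs 26→39
Sum = 0+6+15+18+26 = 65.
SPT (increasing processing time): Order 3 Order 1 Order 4 Order 2 Order 5.
Order 3: waits 0, runs 0→3
Order 1: waits 3, runs 3→9
Order 4: waits 9, runs 9→17
Order 2: waits 17, runs 17→26
Order 5: waits 26, runs 26→39
Sum = 0+3+9+17+26 = 55.
LPT 101, FIFO 65, SPT 55 → minimum 55.

55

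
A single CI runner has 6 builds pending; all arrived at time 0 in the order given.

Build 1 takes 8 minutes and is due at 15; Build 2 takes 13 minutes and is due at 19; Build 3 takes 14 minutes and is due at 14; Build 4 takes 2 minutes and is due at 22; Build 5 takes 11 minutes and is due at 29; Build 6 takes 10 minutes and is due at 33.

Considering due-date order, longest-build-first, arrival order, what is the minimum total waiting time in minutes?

EDD (increasing due date): Build 3 Build 1 Build 2 Build 4 Build 5 Build 6.
Build 3: waits 0, runs 0→14
Build 1: waits 14, runs 14→22
Build 2: waits 22, runs 22→35
Build 4: waits 35, runs 35→37
Build 5: waits 37, runs 37→48
Build 6: waits 48, runs 48→58
Sum = 0+14+22+35+37+48 = 156.
LPT (decreasing processing time): Build 3 Build 2 Build 5 Build 6 Build 1 Build 4.
Build 3: waits 0, runs 0→14
Build 2: waits 14, runs 14→27
Build 5: waits 27, runs 27→38
Build 6: waits 38, runs 38→48
Build 1: waits 48, runs 48→56
Build 4: waits 56, runs 56→58
Sum = 0+14+27+38+48+56 = 183.
FIFO (arrival order): Build 1 Build 2 Build 3 Build 4 Build 5 Build 6.
Build 1: waits 0, runs 0→8
Build 2: waits 8, runs 8→21
Build 3: waits 21, runs 21→35
Build 4: waits 35, runs 35→37
Build 5: waits 37, runs 37→48
Build 6: waits 48, runs 48→58
Sum = 0+8+21+35+37+48 = 149.
EDD 156, LPT 183, FIFO 149 → minimum 149.

149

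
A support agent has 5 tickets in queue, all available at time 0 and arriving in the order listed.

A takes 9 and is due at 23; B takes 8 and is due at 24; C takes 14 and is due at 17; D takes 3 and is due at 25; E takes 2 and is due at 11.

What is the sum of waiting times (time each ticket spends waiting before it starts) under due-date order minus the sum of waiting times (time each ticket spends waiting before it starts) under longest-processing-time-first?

-26

EDD (increasing due date): E C A B D.
E: waits 0, runs 0→2
C: waits 2, runs 2→16
A: waits 16, runs 16→25
B: waits 25, runs 25→33
D: waits 33, runs 33→36
Sum = 0+2+16+25+33 = 76.
LPT (decreasing processing time): C A B D E.
C: waits 0, runs 0→14
A: waits 14, runs 14→23
B: waits 23, runs 23→31
D: waits 31, runs 31→34
E: waits 34, runs 34→36
Sum = 0+14+23+31+34 = 102.
Difference = 76 − 102 = -26.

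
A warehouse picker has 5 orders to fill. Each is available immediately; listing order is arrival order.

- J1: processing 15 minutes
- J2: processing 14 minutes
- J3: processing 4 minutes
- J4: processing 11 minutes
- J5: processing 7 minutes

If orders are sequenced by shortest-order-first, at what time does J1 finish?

SPT (increasing processing time): J3 J5 J4 J2 J1.
J3: 0→4
J5: 4→11
J4: 11→22
J2: 22→36
J1: 36→51

51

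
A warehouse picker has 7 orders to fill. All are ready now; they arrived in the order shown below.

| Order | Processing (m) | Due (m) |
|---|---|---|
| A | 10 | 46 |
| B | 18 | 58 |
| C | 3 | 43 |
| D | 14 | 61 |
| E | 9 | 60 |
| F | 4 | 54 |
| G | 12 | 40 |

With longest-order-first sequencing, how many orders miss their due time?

5

LPT (decreasing processing time): B D G A E F C.
B: 0→18, due 58, tardiness 0
D: 18→32, due 61, tardiness 0
G: 32→44, due 40, tardiness 4
A: 44→54, due 46, tardiness 8
E: 54→63, due 60, tardiness 3
F: 63→67, due 54, tardiness 13
C: 67→70, due 43, tardiness 27
Late orders: 5.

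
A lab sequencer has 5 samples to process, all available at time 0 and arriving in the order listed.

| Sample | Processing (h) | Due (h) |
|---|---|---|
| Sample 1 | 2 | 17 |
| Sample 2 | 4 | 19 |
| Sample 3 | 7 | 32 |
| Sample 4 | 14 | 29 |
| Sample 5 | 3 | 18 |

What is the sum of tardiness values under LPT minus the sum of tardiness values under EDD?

29

LPT (decreasing processing time): Sample 4 Sample 3 Sample 2 Sample 5 Sample 1.
Sample 4: 0→14, due 29, tardiness 0
Sample 3: 14→21, due 32, tardiness 0
Sample 2: 21→25, due 19, tardiness 6
Sample 5: 25→28, due 18, tardiness 10
Sample 1: 28→30, due 17, tardiness 13
Sum = 0+0+6+10+13 = 29.
EDD (increasing due date): Sample 1 Sample 5 Sample 2 Sample 4 Sample 3.
Sample 1: 0→2, due 17, tardiness 0
Sample 5: 2→5, due 18, tardiness 0
Sample 2: 5→9, due 19, tardiness 0
Sample 4: 9→23, due 29, tardiness 0
Sample 3: 23→30, due 32, tardiness 0
Sum = 0+0+0+0+0 = 0.
Difference = 29 − 0 = 29.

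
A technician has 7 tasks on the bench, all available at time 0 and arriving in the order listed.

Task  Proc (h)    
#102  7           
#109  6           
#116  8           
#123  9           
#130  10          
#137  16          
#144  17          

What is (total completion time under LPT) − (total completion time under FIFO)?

105

LPT (decreasing processing time): #144 #137 #130 #123 #116 #102 #109.
#144: 0→17
#137: 17→33
#130: 33→43
#123: 43→52
#116: 52→60
#102: 60→67
#109: 67→73
Sum = 17+33+43+52+60+67+73 = 345.
FIFO (arrival order): #102 #109 #116 #123 #130 #137 #144.
#102: 0→7
#109: 7→13
#116: 13→21
#123: 21→30
#130: 30→40
#137: 40→56
#144: 56→73
Sum = 7+13+21+30+40+56+73 = 240.
Difference = 345 − 240 = 105.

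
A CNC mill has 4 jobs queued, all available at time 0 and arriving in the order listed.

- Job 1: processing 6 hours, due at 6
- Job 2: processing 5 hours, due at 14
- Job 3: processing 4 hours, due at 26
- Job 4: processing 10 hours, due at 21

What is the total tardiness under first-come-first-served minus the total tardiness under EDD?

4

FIFO (arrival order): Job 1 Job 2 Job 3 Job 4.
Job 1: 0→6, due 6, tardiness 0
Job 2: 6→11, due 14, tardiness 0
Job 3: 11→15, due 26, tardiness 0
Job 4: 15→25, due 21, tardiness 4
Sum = 0+0+0+4 = 4.
EDD (increasing due date): Job 1 Job 2 Job 4 Job 3.
Job 1: 0→6, due 6, tardiness 0
Job 2: 6→11, due 14, tardiness 0
Job 4: 11→21, due 21, tardiness 0
Job 3: 21→25, due 26, tardiness 0
Sum = 0+0+0+0 = 0.
Difference = 4 − 0 = 4.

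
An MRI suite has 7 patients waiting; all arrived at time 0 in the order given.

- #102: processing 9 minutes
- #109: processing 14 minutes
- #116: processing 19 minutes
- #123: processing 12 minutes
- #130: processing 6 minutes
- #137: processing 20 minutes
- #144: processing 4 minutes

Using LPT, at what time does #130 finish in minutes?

80

LPT (decreasing processing time): #137 #116 #109 #123 #102 #130 #144.
#137: 0→20
#116: 20→39
#109: 39→53
#123: 53→65
#102: 65→74
#130: 74→80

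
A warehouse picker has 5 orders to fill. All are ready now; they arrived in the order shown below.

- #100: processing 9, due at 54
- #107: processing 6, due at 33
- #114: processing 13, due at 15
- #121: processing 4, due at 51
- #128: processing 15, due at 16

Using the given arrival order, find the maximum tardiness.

31

FIFO (arrival order): #100 #107 #114 #121 #128.
#100: 0→9, due 54, tardiness 0
#107: 9→15, due 33, tardiness 0
#114: 15→28, due 15, tardiness 13
#121: 28→32, due 51, tardiness 0
#128: 32→47, due 16, tardiness 31
Maximum = 31.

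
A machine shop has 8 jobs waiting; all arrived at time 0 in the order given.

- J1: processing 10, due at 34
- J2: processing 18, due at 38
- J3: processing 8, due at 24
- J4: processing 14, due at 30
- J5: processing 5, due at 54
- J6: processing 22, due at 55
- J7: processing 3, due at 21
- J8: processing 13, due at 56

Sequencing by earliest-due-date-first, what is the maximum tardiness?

37

EDD (increasing due date): J7 J3 J4 J1 J2 J5 J6 J8.
J7: 0→3, due 21, tardiness 0
J3: 3→11, due 24, tardiness 0
J4: 11→25, due 30, tardiness 0
J1: 25→35, due 34, tardiness 1
J2: 35→53, due 38, tardiness 15
J5: 53→58, due 54, tardiness 4
J6: 58→80, due 55, tardiness 25
J8: 80→93, due 56, tardiness 37
Maximum = 37.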